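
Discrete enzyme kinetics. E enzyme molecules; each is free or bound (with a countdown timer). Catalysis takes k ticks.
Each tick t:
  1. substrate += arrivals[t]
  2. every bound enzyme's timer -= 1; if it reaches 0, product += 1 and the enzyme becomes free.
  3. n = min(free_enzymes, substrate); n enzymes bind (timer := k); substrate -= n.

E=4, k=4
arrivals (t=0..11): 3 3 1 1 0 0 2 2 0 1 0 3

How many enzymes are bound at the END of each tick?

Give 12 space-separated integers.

t=0: arr=3 -> substrate=0 bound=3 product=0
t=1: arr=3 -> substrate=2 bound=4 product=0
t=2: arr=1 -> substrate=3 bound=4 product=0
t=3: arr=1 -> substrate=4 bound=4 product=0
t=4: arr=0 -> substrate=1 bound=4 product=3
t=5: arr=0 -> substrate=0 bound=4 product=4
t=6: arr=2 -> substrate=2 bound=4 product=4
t=7: arr=2 -> substrate=4 bound=4 product=4
t=8: arr=0 -> substrate=1 bound=4 product=7
t=9: arr=1 -> substrate=1 bound=4 product=8
t=10: arr=0 -> substrate=1 bound=4 product=8
t=11: arr=3 -> substrate=4 bound=4 product=8

Answer: 3 4 4 4 4 4 4 4 4 4 4 4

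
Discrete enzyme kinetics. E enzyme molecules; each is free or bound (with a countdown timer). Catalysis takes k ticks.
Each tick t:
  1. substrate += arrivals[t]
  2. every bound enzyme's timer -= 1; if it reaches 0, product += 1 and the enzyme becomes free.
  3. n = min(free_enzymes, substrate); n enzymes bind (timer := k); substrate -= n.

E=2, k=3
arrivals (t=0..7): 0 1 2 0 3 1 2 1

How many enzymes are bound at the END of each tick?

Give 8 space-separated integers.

Answer: 0 1 2 2 2 2 2 2

Derivation:
t=0: arr=0 -> substrate=0 bound=0 product=0
t=1: arr=1 -> substrate=0 bound=1 product=0
t=2: arr=2 -> substrate=1 bound=2 product=0
t=3: arr=0 -> substrate=1 bound=2 product=0
t=4: arr=3 -> substrate=3 bound=2 product=1
t=5: arr=1 -> substrate=3 bound=2 product=2
t=6: arr=2 -> substrate=5 bound=2 product=2
t=7: arr=1 -> substrate=5 bound=2 product=3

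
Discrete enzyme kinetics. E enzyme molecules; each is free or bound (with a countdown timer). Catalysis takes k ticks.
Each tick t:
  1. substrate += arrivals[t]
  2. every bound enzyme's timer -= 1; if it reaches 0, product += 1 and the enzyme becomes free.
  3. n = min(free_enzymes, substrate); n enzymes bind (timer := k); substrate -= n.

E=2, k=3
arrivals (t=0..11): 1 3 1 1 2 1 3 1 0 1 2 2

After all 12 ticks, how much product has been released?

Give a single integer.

Answer: 6

Derivation:
t=0: arr=1 -> substrate=0 bound=1 product=0
t=1: arr=3 -> substrate=2 bound=2 product=0
t=2: arr=1 -> substrate=3 bound=2 product=0
t=3: arr=1 -> substrate=3 bound=2 product=1
t=4: arr=2 -> substrate=4 bound=2 product=2
t=5: arr=1 -> substrate=5 bound=2 product=2
t=6: arr=3 -> substrate=7 bound=2 product=3
t=7: arr=1 -> substrate=7 bound=2 product=4
t=8: arr=0 -> substrate=7 bound=2 product=4
t=9: arr=1 -> substrate=7 bound=2 product=5
t=10: arr=2 -> substrate=8 bound=2 product=6
t=11: arr=2 -> substrate=10 bound=2 product=6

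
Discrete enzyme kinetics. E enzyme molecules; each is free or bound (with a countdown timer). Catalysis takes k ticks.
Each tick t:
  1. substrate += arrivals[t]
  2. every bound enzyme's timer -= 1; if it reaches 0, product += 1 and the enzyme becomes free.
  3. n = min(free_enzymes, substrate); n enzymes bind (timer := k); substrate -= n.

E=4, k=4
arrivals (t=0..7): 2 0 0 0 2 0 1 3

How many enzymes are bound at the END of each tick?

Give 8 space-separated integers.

Answer: 2 2 2 2 2 2 3 4

Derivation:
t=0: arr=2 -> substrate=0 bound=2 product=0
t=1: arr=0 -> substrate=0 bound=2 product=0
t=2: arr=0 -> substrate=0 bound=2 product=0
t=3: arr=0 -> substrate=0 bound=2 product=0
t=4: arr=2 -> substrate=0 bound=2 product=2
t=5: arr=0 -> substrate=0 bound=2 product=2
t=6: arr=1 -> substrate=0 bound=3 product=2
t=7: arr=3 -> substrate=2 bound=4 product=2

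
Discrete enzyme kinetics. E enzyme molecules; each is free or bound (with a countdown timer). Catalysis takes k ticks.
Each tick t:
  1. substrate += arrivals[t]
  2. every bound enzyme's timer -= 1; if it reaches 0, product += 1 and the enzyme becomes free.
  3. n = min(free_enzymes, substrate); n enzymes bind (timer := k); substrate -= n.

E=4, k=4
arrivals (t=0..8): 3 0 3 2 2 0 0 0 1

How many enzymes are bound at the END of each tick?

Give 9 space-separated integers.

t=0: arr=3 -> substrate=0 bound=3 product=0
t=1: arr=0 -> substrate=0 bound=3 product=0
t=2: arr=3 -> substrate=2 bound=4 product=0
t=3: arr=2 -> substrate=4 bound=4 product=0
t=4: arr=2 -> substrate=3 bound=4 product=3
t=5: arr=0 -> substrate=3 bound=4 product=3
t=6: arr=0 -> substrate=2 bound=4 product=4
t=7: arr=0 -> substrate=2 bound=4 product=4
t=8: arr=1 -> substrate=0 bound=4 product=7

Answer: 3 3 4 4 4 4 4 4 4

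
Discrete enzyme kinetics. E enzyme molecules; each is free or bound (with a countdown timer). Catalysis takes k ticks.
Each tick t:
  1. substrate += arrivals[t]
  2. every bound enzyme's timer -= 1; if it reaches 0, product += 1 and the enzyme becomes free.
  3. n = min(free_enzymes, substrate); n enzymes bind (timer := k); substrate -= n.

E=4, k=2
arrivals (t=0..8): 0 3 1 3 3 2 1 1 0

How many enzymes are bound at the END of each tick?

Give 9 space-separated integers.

Answer: 0 3 4 4 4 4 4 3 2

Derivation:
t=0: arr=0 -> substrate=0 bound=0 product=0
t=1: arr=3 -> substrate=0 bound=3 product=0
t=2: arr=1 -> substrate=0 bound=4 product=0
t=3: arr=3 -> substrate=0 bound=4 product=3
t=4: arr=3 -> substrate=2 bound=4 product=4
t=5: arr=2 -> substrate=1 bound=4 product=7
t=6: arr=1 -> substrate=1 bound=4 product=8
t=7: arr=1 -> substrate=0 bound=3 product=11
t=8: arr=0 -> substrate=0 bound=2 product=12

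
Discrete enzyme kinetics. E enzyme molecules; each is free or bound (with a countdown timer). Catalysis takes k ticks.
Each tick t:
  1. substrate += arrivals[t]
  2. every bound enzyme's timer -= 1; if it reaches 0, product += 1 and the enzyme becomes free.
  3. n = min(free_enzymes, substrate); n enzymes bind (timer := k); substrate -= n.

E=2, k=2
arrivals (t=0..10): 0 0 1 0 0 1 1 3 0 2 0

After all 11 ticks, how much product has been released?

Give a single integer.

t=0: arr=0 -> substrate=0 bound=0 product=0
t=1: arr=0 -> substrate=0 bound=0 product=0
t=2: arr=1 -> substrate=0 bound=1 product=0
t=3: arr=0 -> substrate=0 bound=1 product=0
t=4: arr=0 -> substrate=0 bound=0 product=1
t=5: arr=1 -> substrate=0 bound=1 product=1
t=6: arr=1 -> substrate=0 bound=2 product=1
t=7: arr=3 -> substrate=2 bound=2 product=2
t=8: arr=0 -> substrate=1 bound=2 product=3
t=9: arr=2 -> substrate=2 bound=2 product=4
t=10: arr=0 -> substrate=1 bound=2 product=5

Answer: 5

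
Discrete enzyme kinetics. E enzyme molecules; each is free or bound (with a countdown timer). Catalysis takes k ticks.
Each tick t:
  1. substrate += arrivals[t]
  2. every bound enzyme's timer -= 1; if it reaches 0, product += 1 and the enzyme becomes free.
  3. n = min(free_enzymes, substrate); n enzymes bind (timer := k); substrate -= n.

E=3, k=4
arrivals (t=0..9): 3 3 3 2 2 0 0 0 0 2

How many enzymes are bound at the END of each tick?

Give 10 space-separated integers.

Answer: 3 3 3 3 3 3 3 3 3 3

Derivation:
t=0: arr=3 -> substrate=0 bound=3 product=0
t=1: arr=3 -> substrate=3 bound=3 product=0
t=2: arr=3 -> substrate=6 bound=3 product=0
t=3: arr=2 -> substrate=8 bound=3 product=0
t=4: arr=2 -> substrate=7 bound=3 product=3
t=5: arr=0 -> substrate=7 bound=3 product=3
t=6: arr=0 -> substrate=7 bound=3 product=3
t=7: arr=0 -> substrate=7 bound=3 product=3
t=8: arr=0 -> substrate=4 bound=3 product=6
t=9: arr=2 -> substrate=6 bound=3 product=6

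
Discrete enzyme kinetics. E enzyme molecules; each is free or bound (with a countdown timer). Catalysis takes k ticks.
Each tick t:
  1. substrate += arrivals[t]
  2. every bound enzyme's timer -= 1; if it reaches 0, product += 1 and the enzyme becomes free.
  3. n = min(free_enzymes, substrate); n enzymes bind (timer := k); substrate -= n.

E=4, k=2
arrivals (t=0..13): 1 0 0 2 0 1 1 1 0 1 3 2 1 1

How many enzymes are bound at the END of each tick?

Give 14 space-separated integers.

Answer: 1 1 0 2 2 1 2 2 1 1 4 4 3 3

Derivation:
t=0: arr=1 -> substrate=0 bound=1 product=0
t=1: arr=0 -> substrate=0 bound=1 product=0
t=2: arr=0 -> substrate=0 bound=0 product=1
t=3: arr=2 -> substrate=0 bound=2 product=1
t=4: arr=0 -> substrate=0 bound=2 product=1
t=5: arr=1 -> substrate=0 bound=1 product=3
t=6: arr=1 -> substrate=0 bound=2 product=3
t=7: arr=1 -> substrate=0 bound=2 product=4
t=8: arr=0 -> substrate=0 bound=1 product=5
t=9: arr=1 -> substrate=0 bound=1 product=6
t=10: arr=3 -> substrate=0 bound=4 product=6
t=11: arr=2 -> substrate=1 bound=4 product=7
t=12: arr=1 -> substrate=0 bound=3 product=10
t=13: arr=1 -> substrate=0 bound=3 product=11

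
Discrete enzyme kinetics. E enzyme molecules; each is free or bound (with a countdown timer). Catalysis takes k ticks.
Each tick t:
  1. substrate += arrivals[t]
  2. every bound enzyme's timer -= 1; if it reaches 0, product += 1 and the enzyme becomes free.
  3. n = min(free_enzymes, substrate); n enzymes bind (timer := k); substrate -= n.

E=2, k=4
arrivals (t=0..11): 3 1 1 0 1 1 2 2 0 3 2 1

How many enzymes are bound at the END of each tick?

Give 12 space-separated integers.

t=0: arr=3 -> substrate=1 bound=2 product=0
t=1: arr=1 -> substrate=2 bound=2 product=0
t=2: arr=1 -> substrate=3 bound=2 product=0
t=3: arr=0 -> substrate=3 bound=2 product=0
t=4: arr=1 -> substrate=2 bound=2 product=2
t=5: arr=1 -> substrate=3 bound=2 product=2
t=6: arr=2 -> substrate=5 bound=2 product=2
t=7: arr=2 -> substrate=7 bound=2 product=2
t=8: arr=0 -> substrate=5 bound=2 product=4
t=9: arr=3 -> substrate=8 bound=2 product=4
t=10: arr=2 -> substrate=10 bound=2 product=4
t=11: arr=1 -> substrate=11 bound=2 product=4

Answer: 2 2 2 2 2 2 2 2 2 2 2 2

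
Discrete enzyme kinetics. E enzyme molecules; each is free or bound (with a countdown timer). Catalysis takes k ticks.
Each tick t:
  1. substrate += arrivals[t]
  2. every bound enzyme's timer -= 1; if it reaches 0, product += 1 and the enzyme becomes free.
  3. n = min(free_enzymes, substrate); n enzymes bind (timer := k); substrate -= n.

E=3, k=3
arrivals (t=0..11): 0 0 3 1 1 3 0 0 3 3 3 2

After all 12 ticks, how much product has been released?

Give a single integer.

Answer: 9

Derivation:
t=0: arr=0 -> substrate=0 bound=0 product=0
t=1: arr=0 -> substrate=0 bound=0 product=0
t=2: arr=3 -> substrate=0 bound=3 product=0
t=3: arr=1 -> substrate=1 bound=3 product=0
t=4: arr=1 -> substrate=2 bound=3 product=0
t=5: arr=3 -> substrate=2 bound=3 product=3
t=6: arr=0 -> substrate=2 bound=3 product=3
t=7: arr=0 -> substrate=2 bound=3 product=3
t=8: arr=3 -> substrate=2 bound=3 product=6
t=9: arr=3 -> substrate=5 bound=3 product=6
t=10: arr=3 -> substrate=8 bound=3 product=6
t=11: arr=2 -> substrate=7 bound=3 product=9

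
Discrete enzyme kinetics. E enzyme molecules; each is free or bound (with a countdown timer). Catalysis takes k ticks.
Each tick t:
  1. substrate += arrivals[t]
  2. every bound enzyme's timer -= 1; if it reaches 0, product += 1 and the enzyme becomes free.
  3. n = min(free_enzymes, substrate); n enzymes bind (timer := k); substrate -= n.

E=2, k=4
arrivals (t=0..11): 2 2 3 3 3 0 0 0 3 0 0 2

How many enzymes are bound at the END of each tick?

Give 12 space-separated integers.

t=0: arr=2 -> substrate=0 bound=2 product=0
t=1: arr=2 -> substrate=2 bound=2 product=0
t=2: arr=3 -> substrate=5 bound=2 product=0
t=3: arr=3 -> substrate=8 bound=2 product=0
t=4: arr=3 -> substrate=9 bound=2 product=2
t=5: arr=0 -> substrate=9 bound=2 product=2
t=6: arr=0 -> substrate=9 bound=2 product=2
t=7: arr=0 -> substrate=9 bound=2 product=2
t=8: arr=3 -> substrate=10 bound=2 product=4
t=9: arr=0 -> substrate=10 bound=2 product=4
t=10: arr=0 -> substrate=10 bound=2 product=4
t=11: arr=2 -> substrate=12 bound=2 product=4

Answer: 2 2 2 2 2 2 2 2 2 2 2 2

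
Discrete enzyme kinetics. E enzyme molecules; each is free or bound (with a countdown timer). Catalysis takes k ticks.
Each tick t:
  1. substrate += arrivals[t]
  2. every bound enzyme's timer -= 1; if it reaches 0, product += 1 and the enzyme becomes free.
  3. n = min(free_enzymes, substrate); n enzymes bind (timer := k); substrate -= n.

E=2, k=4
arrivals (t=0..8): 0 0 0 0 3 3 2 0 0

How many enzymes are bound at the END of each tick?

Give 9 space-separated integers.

Answer: 0 0 0 0 2 2 2 2 2

Derivation:
t=0: arr=0 -> substrate=0 bound=0 product=0
t=1: arr=0 -> substrate=0 bound=0 product=0
t=2: arr=0 -> substrate=0 bound=0 product=0
t=3: arr=0 -> substrate=0 bound=0 product=0
t=4: arr=3 -> substrate=1 bound=2 product=0
t=5: arr=3 -> substrate=4 bound=2 product=0
t=6: arr=2 -> substrate=6 bound=2 product=0
t=7: arr=0 -> substrate=6 bound=2 product=0
t=8: arr=0 -> substrate=4 bound=2 product=2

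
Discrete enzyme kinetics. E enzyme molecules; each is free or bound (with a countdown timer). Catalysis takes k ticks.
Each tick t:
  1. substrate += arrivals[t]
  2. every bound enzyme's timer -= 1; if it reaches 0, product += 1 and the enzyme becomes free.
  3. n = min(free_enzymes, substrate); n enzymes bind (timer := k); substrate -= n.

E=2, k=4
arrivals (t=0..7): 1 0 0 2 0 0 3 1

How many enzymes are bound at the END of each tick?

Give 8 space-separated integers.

Answer: 1 1 1 2 2 2 2 2

Derivation:
t=0: arr=1 -> substrate=0 bound=1 product=0
t=1: arr=0 -> substrate=0 bound=1 product=0
t=2: arr=0 -> substrate=0 bound=1 product=0
t=3: arr=2 -> substrate=1 bound=2 product=0
t=4: arr=0 -> substrate=0 bound=2 product=1
t=5: arr=0 -> substrate=0 bound=2 product=1
t=6: arr=3 -> substrate=3 bound=2 product=1
t=7: arr=1 -> substrate=3 bound=2 product=2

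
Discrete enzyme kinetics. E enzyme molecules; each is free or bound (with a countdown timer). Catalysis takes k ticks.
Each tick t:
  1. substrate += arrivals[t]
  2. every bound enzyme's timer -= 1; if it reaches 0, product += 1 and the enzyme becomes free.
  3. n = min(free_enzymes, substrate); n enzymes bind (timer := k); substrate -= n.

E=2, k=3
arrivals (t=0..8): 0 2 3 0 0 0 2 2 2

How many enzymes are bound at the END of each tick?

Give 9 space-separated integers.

Answer: 0 2 2 2 2 2 2 2 2

Derivation:
t=0: arr=0 -> substrate=0 bound=0 product=0
t=1: arr=2 -> substrate=0 bound=2 product=0
t=2: arr=3 -> substrate=3 bound=2 product=0
t=3: arr=0 -> substrate=3 bound=2 product=0
t=4: arr=0 -> substrate=1 bound=2 product=2
t=5: arr=0 -> substrate=1 bound=2 product=2
t=6: arr=2 -> substrate=3 bound=2 product=2
t=7: arr=2 -> substrate=3 bound=2 product=4
t=8: arr=2 -> substrate=5 bound=2 product=4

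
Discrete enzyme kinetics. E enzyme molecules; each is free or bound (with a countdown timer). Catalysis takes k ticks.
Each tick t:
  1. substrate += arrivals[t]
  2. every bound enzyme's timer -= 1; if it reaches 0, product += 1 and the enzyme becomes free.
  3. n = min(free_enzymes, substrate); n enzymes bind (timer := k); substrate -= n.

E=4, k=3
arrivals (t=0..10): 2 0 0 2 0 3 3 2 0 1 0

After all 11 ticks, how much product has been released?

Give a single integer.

Answer: 8

Derivation:
t=0: arr=2 -> substrate=0 bound=2 product=0
t=1: arr=0 -> substrate=0 bound=2 product=0
t=2: arr=0 -> substrate=0 bound=2 product=0
t=3: arr=2 -> substrate=0 bound=2 product=2
t=4: arr=0 -> substrate=0 bound=2 product=2
t=5: arr=3 -> substrate=1 bound=4 product=2
t=6: arr=3 -> substrate=2 bound=4 product=4
t=7: arr=2 -> substrate=4 bound=4 product=4
t=8: arr=0 -> substrate=2 bound=4 product=6
t=9: arr=1 -> substrate=1 bound=4 product=8
t=10: arr=0 -> substrate=1 bound=4 product=8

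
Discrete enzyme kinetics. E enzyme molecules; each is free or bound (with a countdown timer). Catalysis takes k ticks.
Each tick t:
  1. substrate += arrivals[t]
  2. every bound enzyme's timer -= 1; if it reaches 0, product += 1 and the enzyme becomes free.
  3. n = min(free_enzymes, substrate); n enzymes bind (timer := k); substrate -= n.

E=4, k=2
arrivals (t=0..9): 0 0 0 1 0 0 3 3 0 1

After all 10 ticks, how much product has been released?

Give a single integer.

Answer: 5

Derivation:
t=0: arr=0 -> substrate=0 bound=0 product=0
t=1: arr=0 -> substrate=0 bound=0 product=0
t=2: arr=0 -> substrate=0 bound=0 product=0
t=3: arr=1 -> substrate=0 bound=1 product=0
t=4: arr=0 -> substrate=0 bound=1 product=0
t=5: arr=0 -> substrate=0 bound=0 product=1
t=6: arr=3 -> substrate=0 bound=3 product=1
t=7: arr=3 -> substrate=2 bound=4 product=1
t=8: arr=0 -> substrate=0 bound=3 product=4
t=9: arr=1 -> substrate=0 bound=3 product=5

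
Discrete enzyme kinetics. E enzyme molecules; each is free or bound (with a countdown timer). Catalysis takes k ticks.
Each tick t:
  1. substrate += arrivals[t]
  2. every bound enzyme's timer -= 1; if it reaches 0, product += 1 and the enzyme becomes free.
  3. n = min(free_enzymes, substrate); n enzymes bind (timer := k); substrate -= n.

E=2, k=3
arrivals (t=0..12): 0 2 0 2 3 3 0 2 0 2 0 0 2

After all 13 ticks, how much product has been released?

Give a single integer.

t=0: arr=0 -> substrate=0 bound=0 product=0
t=1: arr=2 -> substrate=0 bound=2 product=0
t=2: arr=0 -> substrate=0 bound=2 product=0
t=3: arr=2 -> substrate=2 bound=2 product=0
t=4: arr=3 -> substrate=3 bound=2 product=2
t=5: arr=3 -> substrate=6 bound=2 product=2
t=6: arr=0 -> substrate=6 bound=2 product=2
t=7: arr=2 -> substrate=6 bound=2 product=4
t=8: arr=0 -> substrate=6 bound=2 product=4
t=9: arr=2 -> substrate=8 bound=2 product=4
t=10: arr=0 -> substrate=6 bound=2 product=6
t=11: arr=0 -> substrate=6 bound=2 product=6
t=12: arr=2 -> substrate=8 bound=2 product=6

Answer: 6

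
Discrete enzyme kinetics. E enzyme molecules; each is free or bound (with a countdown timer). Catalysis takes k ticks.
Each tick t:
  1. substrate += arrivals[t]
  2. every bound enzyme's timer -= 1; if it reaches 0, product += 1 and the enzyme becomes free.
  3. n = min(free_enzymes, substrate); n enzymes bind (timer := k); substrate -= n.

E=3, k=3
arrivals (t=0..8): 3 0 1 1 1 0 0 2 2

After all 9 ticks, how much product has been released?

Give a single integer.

Answer: 6

Derivation:
t=0: arr=3 -> substrate=0 bound=3 product=0
t=1: arr=0 -> substrate=0 bound=3 product=0
t=2: arr=1 -> substrate=1 bound=3 product=0
t=3: arr=1 -> substrate=0 bound=2 product=3
t=4: arr=1 -> substrate=0 bound=3 product=3
t=5: arr=0 -> substrate=0 bound=3 product=3
t=6: arr=0 -> substrate=0 bound=1 product=5
t=7: arr=2 -> substrate=0 bound=2 product=6
t=8: arr=2 -> substrate=1 bound=3 product=6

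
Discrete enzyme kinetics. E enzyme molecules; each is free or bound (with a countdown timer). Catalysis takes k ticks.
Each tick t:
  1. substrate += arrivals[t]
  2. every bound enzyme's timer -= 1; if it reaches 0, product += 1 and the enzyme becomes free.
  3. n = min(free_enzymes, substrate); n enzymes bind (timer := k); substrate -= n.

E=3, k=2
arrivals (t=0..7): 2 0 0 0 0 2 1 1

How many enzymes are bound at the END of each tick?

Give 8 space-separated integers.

t=0: arr=2 -> substrate=0 bound=2 product=0
t=1: arr=0 -> substrate=0 bound=2 product=0
t=2: arr=0 -> substrate=0 bound=0 product=2
t=3: arr=0 -> substrate=0 bound=0 product=2
t=4: arr=0 -> substrate=0 bound=0 product=2
t=5: arr=2 -> substrate=0 bound=2 product=2
t=6: arr=1 -> substrate=0 bound=3 product=2
t=7: arr=1 -> substrate=0 bound=2 product=4

Answer: 2 2 0 0 0 2 3 2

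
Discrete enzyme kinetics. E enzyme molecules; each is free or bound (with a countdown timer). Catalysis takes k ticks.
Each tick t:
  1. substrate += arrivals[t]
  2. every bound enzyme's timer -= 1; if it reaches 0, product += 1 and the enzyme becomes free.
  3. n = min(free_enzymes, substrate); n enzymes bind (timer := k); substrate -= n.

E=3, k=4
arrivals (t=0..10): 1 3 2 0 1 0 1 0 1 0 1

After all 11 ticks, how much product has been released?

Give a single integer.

t=0: arr=1 -> substrate=0 bound=1 product=0
t=1: arr=3 -> substrate=1 bound=3 product=0
t=2: arr=2 -> substrate=3 bound=3 product=0
t=3: arr=0 -> substrate=3 bound=3 product=0
t=4: arr=1 -> substrate=3 bound=3 product=1
t=5: arr=0 -> substrate=1 bound=3 product=3
t=6: arr=1 -> substrate=2 bound=3 product=3
t=7: arr=0 -> substrate=2 bound=3 product=3
t=8: arr=1 -> substrate=2 bound=3 product=4
t=9: arr=0 -> substrate=0 bound=3 product=6
t=10: arr=1 -> substrate=1 bound=3 product=6

Answer: 6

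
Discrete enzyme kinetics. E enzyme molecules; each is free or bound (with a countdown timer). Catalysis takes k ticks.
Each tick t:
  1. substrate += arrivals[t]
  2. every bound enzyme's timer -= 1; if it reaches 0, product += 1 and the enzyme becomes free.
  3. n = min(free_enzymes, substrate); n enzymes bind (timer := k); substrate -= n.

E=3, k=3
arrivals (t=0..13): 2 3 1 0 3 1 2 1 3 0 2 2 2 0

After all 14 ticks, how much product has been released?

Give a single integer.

Answer: 12

Derivation:
t=0: arr=2 -> substrate=0 bound=2 product=0
t=1: arr=3 -> substrate=2 bound=3 product=0
t=2: arr=1 -> substrate=3 bound=3 product=0
t=3: arr=0 -> substrate=1 bound=3 product=2
t=4: arr=3 -> substrate=3 bound=3 product=3
t=5: arr=1 -> substrate=4 bound=3 product=3
t=6: arr=2 -> substrate=4 bound=3 product=5
t=7: arr=1 -> substrate=4 bound=3 product=6
t=8: arr=3 -> substrate=7 bound=3 product=6
t=9: arr=0 -> substrate=5 bound=3 product=8
t=10: arr=2 -> substrate=6 bound=3 product=9
t=11: arr=2 -> substrate=8 bound=3 product=9
t=12: arr=2 -> substrate=8 bound=3 product=11
t=13: arr=0 -> substrate=7 bound=3 product=12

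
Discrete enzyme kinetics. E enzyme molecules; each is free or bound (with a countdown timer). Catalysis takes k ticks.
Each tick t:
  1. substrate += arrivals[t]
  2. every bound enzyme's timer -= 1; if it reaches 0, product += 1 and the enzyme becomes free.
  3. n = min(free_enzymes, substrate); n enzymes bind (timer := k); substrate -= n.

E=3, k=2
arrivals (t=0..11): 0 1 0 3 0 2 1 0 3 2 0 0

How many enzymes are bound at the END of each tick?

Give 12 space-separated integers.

t=0: arr=0 -> substrate=0 bound=0 product=0
t=1: arr=1 -> substrate=0 bound=1 product=0
t=2: arr=0 -> substrate=0 bound=1 product=0
t=3: arr=3 -> substrate=0 bound=3 product=1
t=4: arr=0 -> substrate=0 bound=3 product=1
t=5: arr=2 -> substrate=0 bound=2 product=4
t=6: arr=1 -> substrate=0 bound=3 product=4
t=7: arr=0 -> substrate=0 bound=1 product=6
t=8: arr=3 -> substrate=0 bound=3 product=7
t=9: arr=2 -> substrate=2 bound=3 product=7
t=10: arr=0 -> substrate=0 bound=2 product=10
t=11: arr=0 -> substrate=0 bound=2 product=10

Answer: 0 1 1 3 3 2 3 1 3 3 2 2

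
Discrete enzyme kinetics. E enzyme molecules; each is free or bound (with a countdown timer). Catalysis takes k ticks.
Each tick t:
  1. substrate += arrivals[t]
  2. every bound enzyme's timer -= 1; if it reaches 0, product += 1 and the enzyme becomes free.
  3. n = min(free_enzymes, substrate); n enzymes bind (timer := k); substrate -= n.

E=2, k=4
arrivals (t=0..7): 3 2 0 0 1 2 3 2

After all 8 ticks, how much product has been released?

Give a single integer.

Answer: 2

Derivation:
t=0: arr=3 -> substrate=1 bound=2 product=0
t=1: arr=2 -> substrate=3 bound=2 product=0
t=2: arr=0 -> substrate=3 bound=2 product=0
t=3: arr=0 -> substrate=3 bound=2 product=0
t=4: arr=1 -> substrate=2 bound=2 product=2
t=5: arr=2 -> substrate=4 bound=2 product=2
t=6: arr=3 -> substrate=7 bound=2 product=2
t=7: arr=2 -> substrate=9 bound=2 product=2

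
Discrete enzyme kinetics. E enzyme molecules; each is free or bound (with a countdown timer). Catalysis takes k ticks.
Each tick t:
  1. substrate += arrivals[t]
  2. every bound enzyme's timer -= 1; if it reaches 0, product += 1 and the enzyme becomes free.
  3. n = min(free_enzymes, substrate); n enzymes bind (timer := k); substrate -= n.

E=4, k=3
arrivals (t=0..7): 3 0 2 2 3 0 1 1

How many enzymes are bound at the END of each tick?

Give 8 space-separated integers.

t=0: arr=3 -> substrate=0 bound=3 product=0
t=1: arr=0 -> substrate=0 bound=3 product=0
t=2: arr=2 -> substrate=1 bound=4 product=0
t=3: arr=2 -> substrate=0 bound=4 product=3
t=4: arr=3 -> substrate=3 bound=4 product=3
t=5: arr=0 -> substrate=2 bound=4 product=4
t=6: arr=1 -> substrate=0 bound=4 product=7
t=7: arr=1 -> substrate=1 bound=4 product=7

Answer: 3 3 4 4 4 4 4 4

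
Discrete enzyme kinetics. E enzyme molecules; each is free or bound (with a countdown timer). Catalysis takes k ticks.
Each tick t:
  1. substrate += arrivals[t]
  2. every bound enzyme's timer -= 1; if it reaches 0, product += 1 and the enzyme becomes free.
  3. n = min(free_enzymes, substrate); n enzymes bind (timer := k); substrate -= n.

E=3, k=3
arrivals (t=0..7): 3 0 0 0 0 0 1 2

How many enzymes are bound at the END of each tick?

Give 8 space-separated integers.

t=0: arr=3 -> substrate=0 bound=3 product=0
t=1: arr=0 -> substrate=0 bound=3 product=0
t=2: arr=0 -> substrate=0 bound=3 product=0
t=3: arr=0 -> substrate=0 bound=0 product=3
t=4: arr=0 -> substrate=0 bound=0 product=3
t=5: arr=0 -> substrate=0 bound=0 product=3
t=6: arr=1 -> substrate=0 bound=1 product=3
t=7: arr=2 -> substrate=0 bound=3 product=3

Answer: 3 3 3 0 0 0 1 3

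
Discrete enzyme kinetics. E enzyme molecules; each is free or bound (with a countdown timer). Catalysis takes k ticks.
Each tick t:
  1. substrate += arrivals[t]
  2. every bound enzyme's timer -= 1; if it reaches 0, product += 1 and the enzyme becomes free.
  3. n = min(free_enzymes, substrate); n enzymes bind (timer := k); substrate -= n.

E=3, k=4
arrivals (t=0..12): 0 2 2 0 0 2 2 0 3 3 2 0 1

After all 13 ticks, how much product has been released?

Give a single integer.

Answer: 6

Derivation:
t=0: arr=0 -> substrate=0 bound=0 product=0
t=1: arr=2 -> substrate=0 bound=2 product=0
t=2: arr=2 -> substrate=1 bound=3 product=0
t=3: arr=0 -> substrate=1 bound=3 product=0
t=4: arr=0 -> substrate=1 bound=3 product=0
t=5: arr=2 -> substrate=1 bound=3 product=2
t=6: arr=2 -> substrate=2 bound=3 product=3
t=7: arr=0 -> substrate=2 bound=3 product=3
t=8: arr=3 -> substrate=5 bound=3 product=3
t=9: arr=3 -> substrate=6 bound=3 product=5
t=10: arr=2 -> substrate=7 bound=3 product=6
t=11: arr=0 -> substrate=7 bound=3 product=6
t=12: arr=1 -> substrate=8 bound=3 product=6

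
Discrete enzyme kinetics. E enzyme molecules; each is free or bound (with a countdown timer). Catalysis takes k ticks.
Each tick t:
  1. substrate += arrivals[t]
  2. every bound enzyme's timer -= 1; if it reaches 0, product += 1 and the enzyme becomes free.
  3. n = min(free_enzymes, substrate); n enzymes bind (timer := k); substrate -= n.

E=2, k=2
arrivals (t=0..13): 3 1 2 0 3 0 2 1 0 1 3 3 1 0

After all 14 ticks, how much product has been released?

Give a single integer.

Answer: 12

Derivation:
t=0: arr=3 -> substrate=1 bound=2 product=0
t=1: arr=1 -> substrate=2 bound=2 product=0
t=2: arr=2 -> substrate=2 bound=2 product=2
t=3: arr=0 -> substrate=2 bound=2 product=2
t=4: arr=3 -> substrate=3 bound=2 product=4
t=5: arr=0 -> substrate=3 bound=2 product=4
t=6: arr=2 -> substrate=3 bound=2 product=6
t=7: arr=1 -> substrate=4 bound=2 product=6
t=8: arr=0 -> substrate=2 bound=2 product=8
t=9: arr=1 -> substrate=3 bound=2 product=8
t=10: arr=3 -> substrate=4 bound=2 product=10
t=11: arr=3 -> substrate=7 bound=2 product=10
t=12: arr=1 -> substrate=6 bound=2 product=12
t=13: arr=0 -> substrate=6 bound=2 product=12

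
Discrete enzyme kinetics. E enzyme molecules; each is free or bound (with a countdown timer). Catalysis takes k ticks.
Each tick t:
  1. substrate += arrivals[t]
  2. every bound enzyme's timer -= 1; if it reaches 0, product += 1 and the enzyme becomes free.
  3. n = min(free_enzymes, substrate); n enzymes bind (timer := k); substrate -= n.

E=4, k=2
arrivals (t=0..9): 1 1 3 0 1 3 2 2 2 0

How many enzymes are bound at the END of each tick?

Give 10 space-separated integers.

Answer: 1 2 4 3 1 4 4 4 4 2

Derivation:
t=0: arr=1 -> substrate=0 bound=1 product=0
t=1: arr=1 -> substrate=0 bound=2 product=0
t=2: arr=3 -> substrate=0 bound=4 product=1
t=3: arr=0 -> substrate=0 bound=3 product=2
t=4: arr=1 -> substrate=0 bound=1 product=5
t=5: arr=3 -> substrate=0 bound=4 product=5
t=6: arr=2 -> substrate=1 bound=4 product=6
t=7: arr=2 -> substrate=0 bound=4 product=9
t=8: arr=2 -> substrate=1 bound=4 product=10
t=9: arr=0 -> substrate=0 bound=2 product=13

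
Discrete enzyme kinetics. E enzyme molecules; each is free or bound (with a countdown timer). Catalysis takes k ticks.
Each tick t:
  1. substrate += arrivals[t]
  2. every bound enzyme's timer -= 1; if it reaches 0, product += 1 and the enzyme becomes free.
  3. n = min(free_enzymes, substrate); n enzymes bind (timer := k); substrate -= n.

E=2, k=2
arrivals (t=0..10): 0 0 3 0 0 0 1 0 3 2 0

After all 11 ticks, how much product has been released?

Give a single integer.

Answer: 6

Derivation:
t=0: arr=0 -> substrate=0 bound=0 product=0
t=1: arr=0 -> substrate=0 bound=0 product=0
t=2: arr=3 -> substrate=1 bound=2 product=0
t=3: arr=0 -> substrate=1 bound=2 product=0
t=4: arr=0 -> substrate=0 bound=1 product=2
t=5: arr=0 -> substrate=0 bound=1 product=2
t=6: arr=1 -> substrate=0 bound=1 product=3
t=7: arr=0 -> substrate=0 bound=1 product=3
t=8: arr=3 -> substrate=1 bound=2 product=4
t=9: arr=2 -> substrate=3 bound=2 product=4
t=10: arr=0 -> substrate=1 bound=2 product=6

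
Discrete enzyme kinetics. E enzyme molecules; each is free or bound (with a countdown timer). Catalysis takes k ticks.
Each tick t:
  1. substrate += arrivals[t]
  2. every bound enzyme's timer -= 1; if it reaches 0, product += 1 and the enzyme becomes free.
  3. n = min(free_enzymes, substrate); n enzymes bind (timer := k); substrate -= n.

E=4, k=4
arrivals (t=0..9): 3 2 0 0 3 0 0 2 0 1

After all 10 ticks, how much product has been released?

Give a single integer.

Answer: 8

Derivation:
t=0: arr=3 -> substrate=0 bound=3 product=0
t=1: arr=2 -> substrate=1 bound=4 product=0
t=2: arr=0 -> substrate=1 bound=4 product=0
t=3: arr=0 -> substrate=1 bound=4 product=0
t=4: arr=3 -> substrate=1 bound=4 product=3
t=5: arr=0 -> substrate=0 bound=4 product=4
t=6: arr=0 -> substrate=0 bound=4 product=4
t=7: arr=2 -> substrate=2 bound=4 product=4
t=8: arr=0 -> substrate=0 bound=3 product=7
t=9: arr=1 -> substrate=0 bound=3 product=8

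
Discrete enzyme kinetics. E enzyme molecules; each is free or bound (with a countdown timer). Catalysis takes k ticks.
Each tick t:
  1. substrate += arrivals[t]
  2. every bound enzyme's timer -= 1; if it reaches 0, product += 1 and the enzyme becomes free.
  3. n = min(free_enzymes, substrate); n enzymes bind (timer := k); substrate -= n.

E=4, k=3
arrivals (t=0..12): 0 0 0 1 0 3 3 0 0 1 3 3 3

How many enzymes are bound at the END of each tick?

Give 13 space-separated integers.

t=0: arr=0 -> substrate=0 bound=0 product=0
t=1: arr=0 -> substrate=0 bound=0 product=0
t=2: arr=0 -> substrate=0 bound=0 product=0
t=3: arr=1 -> substrate=0 bound=1 product=0
t=4: arr=0 -> substrate=0 bound=1 product=0
t=5: arr=3 -> substrate=0 bound=4 product=0
t=6: arr=3 -> substrate=2 bound=4 product=1
t=7: arr=0 -> substrate=2 bound=4 product=1
t=8: arr=0 -> substrate=0 bound=3 product=4
t=9: arr=1 -> substrate=0 bound=3 product=5
t=10: arr=3 -> substrate=2 bound=4 product=5
t=11: arr=3 -> substrate=3 bound=4 product=7
t=12: arr=3 -> substrate=5 bound=4 product=8

Answer: 0 0 0 1 1 4 4 4 3 3 4 4 4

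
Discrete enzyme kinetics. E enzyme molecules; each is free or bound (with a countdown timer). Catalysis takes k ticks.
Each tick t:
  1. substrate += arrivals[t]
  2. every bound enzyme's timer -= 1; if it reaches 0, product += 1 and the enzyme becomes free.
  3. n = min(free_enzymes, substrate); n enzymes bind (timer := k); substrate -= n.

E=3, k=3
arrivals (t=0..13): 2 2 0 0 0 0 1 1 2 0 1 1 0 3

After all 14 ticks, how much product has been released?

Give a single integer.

t=0: arr=2 -> substrate=0 bound=2 product=0
t=1: arr=2 -> substrate=1 bound=3 product=0
t=2: arr=0 -> substrate=1 bound=3 product=0
t=3: arr=0 -> substrate=0 bound=2 product=2
t=4: arr=0 -> substrate=0 bound=1 product=3
t=5: arr=0 -> substrate=0 bound=1 product=3
t=6: arr=1 -> substrate=0 bound=1 product=4
t=7: arr=1 -> substrate=0 bound=2 product=4
t=8: arr=2 -> substrate=1 bound=3 product=4
t=9: arr=0 -> substrate=0 bound=3 product=5
t=10: arr=1 -> substrate=0 bound=3 product=6
t=11: arr=1 -> substrate=0 bound=3 product=7
t=12: arr=0 -> substrate=0 bound=2 product=8
t=13: arr=3 -> substrate=1 bound=3 product=9

Answer: 9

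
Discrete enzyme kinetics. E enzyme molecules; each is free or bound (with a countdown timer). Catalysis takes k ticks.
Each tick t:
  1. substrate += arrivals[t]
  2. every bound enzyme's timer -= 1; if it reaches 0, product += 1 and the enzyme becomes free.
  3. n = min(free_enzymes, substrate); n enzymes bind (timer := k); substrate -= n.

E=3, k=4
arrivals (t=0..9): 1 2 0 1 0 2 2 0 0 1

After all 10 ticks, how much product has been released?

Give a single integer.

t=0: arr=1 -> substrate=0 bound=1 product=0
t=1: arr=2 -> substrate=0 bound=3 product=0
t=2: arr=0 -> substrate=0 bound=3 product=0
t=3: arr=1 -> substrate=1 bound=3 product=0
t=4: arr=0 -> substrate=0 bound=3 product=1
t=5: arr=2 -> substrate=0 bound=3 product=3
t=6: arr=2 -> substrate=2 bound=3 product=3
t=7: arr=0 -> substrate=2 bound=3 product=3
t=8: arr=0 -> substrate=1 bound=3 product=4
t=9: arr=1 -> substrate=0 bound=3 product=6

Answer: 6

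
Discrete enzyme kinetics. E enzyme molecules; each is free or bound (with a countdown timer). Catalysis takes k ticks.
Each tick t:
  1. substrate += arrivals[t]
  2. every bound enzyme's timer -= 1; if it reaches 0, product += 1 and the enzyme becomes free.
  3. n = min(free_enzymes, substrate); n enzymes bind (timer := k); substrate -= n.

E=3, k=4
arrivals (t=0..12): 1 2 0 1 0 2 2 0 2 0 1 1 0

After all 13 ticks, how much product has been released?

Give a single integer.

t=0: arr=1 -> substrate=0 bound=1 product=0
t=1: arr=2 -> substrate=0 bound=3 product=0
t=2: arr=0 -> substrate=0 bound=3 product=0
t=3: arr=1 -> substrate=1 bound=3 product=0
t=4: arr=0 -> substrate=0 bound=3 product=1
t=5: arr=2 -> substrate=0 bound=3 product=3
t=6: arr=2 -> substrate=2 bound=3 product=3
t=7: arr=0 -> substrate=2 bound=3 product=3
t=8: arr=2 -> substrate=3 bound=3 product=4
t=9: arr=0 -> substrate=1 bound=3 product=6
t=10: arr=1 -> substrate=2 bound=3 product=6
t=11: arr=1 -> substrate=3 bound=3 product=6
t=12: arr=0 -> substrate=2 bound=3 product=7

Answer: 7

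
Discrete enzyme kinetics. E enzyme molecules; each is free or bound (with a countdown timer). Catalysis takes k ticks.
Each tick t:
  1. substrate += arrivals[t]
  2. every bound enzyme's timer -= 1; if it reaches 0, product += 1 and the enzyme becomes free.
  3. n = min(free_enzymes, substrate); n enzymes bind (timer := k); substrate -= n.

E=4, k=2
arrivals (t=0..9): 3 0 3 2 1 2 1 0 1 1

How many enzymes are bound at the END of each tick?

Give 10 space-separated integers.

Answer: 3 3 3 4 3 4 3 1 1 2

Derivation:
t=0: arr=3 -> substrate=0 bound=3 product=0
t=1: arr=0 -> substrate=0 bound=3 product=0
t=2: arr=3 -> substrate=0 bound=3 product=3
t=3: arr=2 -> substrate=1 bound=4 product=3
t=4: arr=1 -> substrate=0 bound=3 product=6
t=5: arr=2 -> substrate=0 bound=4 product=7
t=6: arr=1 -> substrate=0 bound=3 product=9
t=7: arr=0 -> substrate=0 bound=1 product=11
t=8: arr=1 -> substrate=0 bound=1 product=12
t=9: arr=1 -> substrate=0 bound=2 product=12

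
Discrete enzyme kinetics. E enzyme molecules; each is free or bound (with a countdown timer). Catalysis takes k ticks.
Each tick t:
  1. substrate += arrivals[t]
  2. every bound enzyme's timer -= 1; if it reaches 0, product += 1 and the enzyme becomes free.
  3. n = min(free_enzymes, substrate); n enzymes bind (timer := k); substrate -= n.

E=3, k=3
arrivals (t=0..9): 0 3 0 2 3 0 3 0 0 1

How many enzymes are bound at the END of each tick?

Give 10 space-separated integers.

Answer: 0 3 3 3 3 3 3 3 3 3

Derivation:
t=0: arr=0 -> substrate=0 bound=0 product=0
t=1: arr=3 -> substrate=0 bound=3 product=0
t=2: arr=0 -> substrate=0 bound=3 product=0
t=3: arr=2 -> substrate=2 bound=3 product=0
t=4: arr=3 -> substrate=2 bound=3 product=3
t=5: arr=0 -> substrate=2 bound=3 product=3
t=6: arr=3 -> substrate=5 bound=3 product=3
t=7: arr=0 -> substrate=2 bound=3 product=6
t=8: arr=0 -> substrate=2 bound=3 product=6
t=9: arr=1 -> substrate=3 bound=3 product=6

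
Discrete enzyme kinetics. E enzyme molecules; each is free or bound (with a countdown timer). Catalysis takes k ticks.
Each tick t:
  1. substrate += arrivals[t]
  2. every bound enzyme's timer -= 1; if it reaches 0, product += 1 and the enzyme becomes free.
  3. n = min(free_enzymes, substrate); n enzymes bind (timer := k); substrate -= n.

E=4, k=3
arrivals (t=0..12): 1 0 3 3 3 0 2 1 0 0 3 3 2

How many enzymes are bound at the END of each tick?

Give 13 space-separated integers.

Answer: 1 1 4 4 4 4 4 4 4 4 4 4 4

Derivation:
t=0: arr=1 -> substrate=0 bound=1 product=0
t=1: arr=0 -> substrate=0 bound=1 product=0
t=2: arr=3 -> substrate=0 bound=4 product=0
t=3: arr=3 -> substrate=2 bound=4 product=1
t=4: arr=3 -> substrate=5 bound=4 product=1
t=5: arr=0 -> substrate=2 bound=4 product=4
t=6: arr=2 -> substrate=3 bound=4 product=5
t=7: arr=1 -> substrate=4 bound=4 product=5
t=8: arr=0 -> substrate=1 bound=4 product=8
t=9: arr=0 -> substrate=0 bound=4 product=9
t=10: arr=3 -> substrate=3 bound=4 product=9
t=11: arr=3 -> substrate=3 bound=4 product=12
t=12: arr=2 -> substrate=4 bound=4 product=13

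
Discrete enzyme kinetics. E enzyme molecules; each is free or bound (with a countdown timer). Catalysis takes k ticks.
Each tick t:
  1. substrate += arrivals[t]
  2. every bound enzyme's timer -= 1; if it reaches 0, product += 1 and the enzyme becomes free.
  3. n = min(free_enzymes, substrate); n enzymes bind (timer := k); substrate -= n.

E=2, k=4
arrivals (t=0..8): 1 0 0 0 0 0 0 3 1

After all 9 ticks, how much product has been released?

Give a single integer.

Answer: 1

Derivation:
t=0: arr=1 -> substrate=0 bound=1 product=0
t=1: arr=0 -> substrate=0 bound=1 product=0
t=2: arr=0 -> substrate=0 bound=1 product=0
t=3: arr=0 -> substrate=0 bound=1 product=0
t=4: arr=0 -> substrate=0 bound=0 product=1
t=5: arr=0 -> substrate=0 bound=0 product=1
t=6: arr=0 -> substrate=0 bound=0 product=1
t=7: arr=3 -> substrate=1 bound=2 product=1
t=8: arr=1 -> substrate=2 bound=2 product=1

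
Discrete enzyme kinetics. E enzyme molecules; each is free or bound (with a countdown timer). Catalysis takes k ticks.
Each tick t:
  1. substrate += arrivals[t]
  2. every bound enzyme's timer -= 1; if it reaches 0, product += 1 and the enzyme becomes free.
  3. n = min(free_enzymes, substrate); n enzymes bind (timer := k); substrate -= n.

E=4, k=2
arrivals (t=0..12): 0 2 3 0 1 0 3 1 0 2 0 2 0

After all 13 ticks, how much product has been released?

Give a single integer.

t=0: arr=0 -> substrate=0 bound=0 product=0
t=1: arr=2 -> substrate=0 bound=2 product=0
t=2: arr=3 -> substrate=1 bound=4 product=0
t=3: arr=0 -> substrate=0 bound=3 product=2
t=4: arr=1 -> substrate=0 bound=2 product=4
t=5: arr=0 -> substrate=0 bound=1 product=5
t=6: arr=3 -> substrate=0 bound=3 product=6
t=7: arr=1 -> substrate=0 bound=4 product=6
t=8: arr=0 -> substrate=0 bound=1 product=9
t=9: arr=2 -> substrate=0 bound=2 product=10
t=10: arr=0 -> substrate=0 bound=2 product=10
t=11: arr=2 -> substrate=0 bound=2 product=12
t=12: arr=0 -> substrate=0 bound=2 product=12

Answer: 12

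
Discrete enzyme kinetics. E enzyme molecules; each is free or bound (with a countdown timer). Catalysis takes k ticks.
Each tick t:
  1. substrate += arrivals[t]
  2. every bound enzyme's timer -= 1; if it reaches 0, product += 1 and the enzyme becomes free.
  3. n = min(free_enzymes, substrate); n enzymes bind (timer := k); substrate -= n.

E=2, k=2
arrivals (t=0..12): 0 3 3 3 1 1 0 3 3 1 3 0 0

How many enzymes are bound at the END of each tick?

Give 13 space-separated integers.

t=0: arr=0 -> substrate=0 bound=0 product=0
t=1: arr=3 -> substrate=1 bound=2 product=0
t=2: arr=3 -> substrate=4 bound=2 product=0
t=3: arr=3 -> substrate=5 bound=2 product=2
t=4: arr=1 -> substrate=6 bound=2 product=2
t=5: arr=1 -> substrate=5 bound=2 product=4
t=6: arr=0 -> substrate=5 bound=2 product=4
t=7: arr=3 -> substrate=6 bound=2 product=6
t=8: arr=3 -> substrate=9 bound=2 product=6
t=9: arr=1 -> substrate=8 bound=2 product=8
t=10: arr=3 -> substrate=11 bound=2 product=8
t=11: arr=0 -> substrate=9 bound=2 product=10
t=12: arr=0 -> substrate=9 bound=2 product=10

Answer: 0 2 2 2 2 2 2 2 2 2 2 2 2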